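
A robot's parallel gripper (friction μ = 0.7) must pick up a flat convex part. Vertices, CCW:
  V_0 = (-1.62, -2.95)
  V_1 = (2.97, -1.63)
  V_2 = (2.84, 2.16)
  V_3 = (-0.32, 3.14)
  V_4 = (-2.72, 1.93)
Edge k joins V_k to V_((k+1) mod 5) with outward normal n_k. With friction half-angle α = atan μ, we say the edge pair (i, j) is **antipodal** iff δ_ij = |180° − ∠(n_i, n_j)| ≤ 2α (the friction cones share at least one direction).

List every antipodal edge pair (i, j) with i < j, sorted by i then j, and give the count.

α = atan 0.7 = 34.99°;  2α = 69.98°
n_0 = (+0.2764, -0.9610)
n_1 = (+0.9994, +0.0343)
n_2 = (+0.2962, +0.9551)
n_3 = (-0.4502, +0.8929)
n_4 = (-0.9755, -0.2199)
  (0,1): δ = 104.08°  ·
  (0,2): δ = 33.27°  ✓
  (0,3): δ = 10.71°  ✓
  (0,4): δ = 86.66°  ·
  (1,2): δ = 109.19°  ·
  (1,3): δ = 65.21°  ✓
  (1,4): δ = 10.74°  ✓
  (2,3): δ = 136.01°  ·
  (2,4): δ = 60.07°  ✓
  (3,4): δ = 104.05°  ·
antipodal pairs: 5

count = 5; pairs: (0,2), (0,3), (1,3), (1,4), (2,4)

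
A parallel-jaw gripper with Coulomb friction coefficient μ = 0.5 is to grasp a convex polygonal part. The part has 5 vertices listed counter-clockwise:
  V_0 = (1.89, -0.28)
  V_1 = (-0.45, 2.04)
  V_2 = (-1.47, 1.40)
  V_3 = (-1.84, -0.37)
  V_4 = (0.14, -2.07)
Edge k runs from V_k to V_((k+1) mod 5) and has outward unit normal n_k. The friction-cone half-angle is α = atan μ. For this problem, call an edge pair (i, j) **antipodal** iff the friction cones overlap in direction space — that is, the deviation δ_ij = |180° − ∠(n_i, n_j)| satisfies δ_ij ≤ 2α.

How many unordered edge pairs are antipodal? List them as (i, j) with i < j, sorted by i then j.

count = 3; pairs: (0,3), (1,4), (2,4)

α = atan 0.5 = 26.57°;  2α = 53.13°
n_0 = (+0.7041, +0.7101)
n_1 = (-0.5315, +0.8471)
n_2 = (-0.9788, +0.2046)
n_3 = (-0.6514, -0.7587)
n_4 = (+0.7151, -0.6991)
  (0,1): δ = 103.14°  ·
  (0,2): δ = 57.05°  ·
  (0,3): δ = 4.11°  ✓
  (0,4): δ = 90.40°  ·
  (1,2): δ = 133.91°  ·
  (1,3): δ = 72.76°  ·
  (1,4): δ = 13.54°  ✓
  (2,3): δ = 118.84°  ·
  (2,4): δ = 32.55°  ✓
  (3,4): δ = 93.70°  ·
antipodal pairs: 3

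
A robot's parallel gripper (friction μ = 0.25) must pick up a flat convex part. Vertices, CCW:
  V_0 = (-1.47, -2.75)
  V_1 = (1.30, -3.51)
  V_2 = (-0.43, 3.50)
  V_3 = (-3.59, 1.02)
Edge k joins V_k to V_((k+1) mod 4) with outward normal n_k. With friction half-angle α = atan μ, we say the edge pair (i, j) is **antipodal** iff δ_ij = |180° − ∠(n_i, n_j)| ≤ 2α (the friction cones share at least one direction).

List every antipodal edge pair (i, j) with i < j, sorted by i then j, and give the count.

α = atan 0.25 = 14.04°;  2α = 28.07°
n_0 = (-0.2646, -0.9644)
n_1 = (+0.9709, +0.2396)
n_2 = (-0.6174, +0.7867)
n_3 = (-0.8716, -0.4902)
  (0,1): δ = 60.79°  ·
  (0,2): δ = 53.47°  ·
  (0,3): δ = 134.69°  ·
  (1,2): δ = 65.74°  ·
  (1,3): δ = 15.49°  ✓
  (2,3): δ = 98.77°  ·
antipodal pairs: 1

count = 1; pairs: (1,3)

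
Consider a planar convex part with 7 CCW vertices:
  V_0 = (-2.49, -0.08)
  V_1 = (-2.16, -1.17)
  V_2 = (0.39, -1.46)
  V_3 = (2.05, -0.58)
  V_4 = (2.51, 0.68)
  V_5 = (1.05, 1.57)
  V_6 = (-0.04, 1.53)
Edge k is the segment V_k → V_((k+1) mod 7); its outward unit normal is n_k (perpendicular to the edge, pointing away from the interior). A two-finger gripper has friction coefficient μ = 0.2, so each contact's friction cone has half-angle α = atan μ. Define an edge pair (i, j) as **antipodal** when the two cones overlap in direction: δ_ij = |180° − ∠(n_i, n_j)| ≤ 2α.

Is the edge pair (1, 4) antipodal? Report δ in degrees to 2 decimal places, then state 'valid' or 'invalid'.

δ = 24.88°, invalid

α = atan 0.2 = 11.31°;  2α = 22.62°
edge 1: e_1 = (+2.55, -0.29);  n_1 = (-0.1130, -0.9936)
edge 4: e_4 = (-1.46, +0.89);  n_4 = (+0.5205, +0.8539)
∠(n_1, n_4) = 155.12°
δ = |180° − 155.12°| = 24.88°
24.88° > 2α = 22.62°  →  invalid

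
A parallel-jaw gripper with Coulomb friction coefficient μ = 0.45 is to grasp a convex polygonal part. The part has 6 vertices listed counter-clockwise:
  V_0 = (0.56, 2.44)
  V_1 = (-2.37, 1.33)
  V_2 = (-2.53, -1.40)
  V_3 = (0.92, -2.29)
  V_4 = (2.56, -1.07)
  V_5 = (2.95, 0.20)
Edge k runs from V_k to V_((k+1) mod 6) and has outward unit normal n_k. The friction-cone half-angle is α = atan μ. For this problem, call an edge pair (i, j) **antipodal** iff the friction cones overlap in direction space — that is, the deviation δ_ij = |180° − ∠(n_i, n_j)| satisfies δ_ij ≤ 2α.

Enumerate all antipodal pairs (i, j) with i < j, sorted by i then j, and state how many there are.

count = 4; pairs: (0,2), (0,3), (1,4), (2,5)

α = atan 0.45 = 24.23°;  2α = 48.46°
n_0 = (-0.3543, +0.9351)
n_1 = (-0.9983, +0.0585)
n_2 = (-0.2498, -0.9683)
n_3 = (+0.5969, -0.8023)
n_4 = (+0.9559, -0.2936)
n_5 = (+0.6838, +0.7296)
  (0,1): δ = 114.10°  ·
  (0,2): δ = 35.21°  ✓
  (0,3): δ = 15.90°  ✓
  (0,4): δ = 52.18°  ·
  (0,5): δ = 116.11°  ·
  (1,2): δ = 101.11°  ·
  (1,3): δ = 50.00°  ·
  (1,4): δ = 13.72°  ✓
  (1,5): δ = 50.21°  ·
  (2,3): δ = 128.89°  ·
  (2,4): δ = 92.61°  ·
  (2,5): δ = 28.68°  ✓
  (3,4): δ = 143.72°  ·
  (3,5): δ = 79.79°  ·
  (4,5): δ = 116.07°  ·
antipodal pairs: 4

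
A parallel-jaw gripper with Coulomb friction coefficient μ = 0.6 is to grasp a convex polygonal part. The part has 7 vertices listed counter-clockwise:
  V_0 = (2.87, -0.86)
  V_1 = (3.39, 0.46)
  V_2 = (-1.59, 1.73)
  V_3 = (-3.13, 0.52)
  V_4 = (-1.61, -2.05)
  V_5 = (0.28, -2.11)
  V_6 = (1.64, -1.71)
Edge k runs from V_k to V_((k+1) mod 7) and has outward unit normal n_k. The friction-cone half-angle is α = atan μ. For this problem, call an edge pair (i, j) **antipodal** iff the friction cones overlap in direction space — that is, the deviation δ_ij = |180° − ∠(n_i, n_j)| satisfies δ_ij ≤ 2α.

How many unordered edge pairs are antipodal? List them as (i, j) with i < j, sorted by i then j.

count = 9; pairs: (0,2), (0,3), (1,3), (1,4), (1,5), (1,6), (2,4), (2,5), (2,6)

α = atan 0.6 = 30.96°;  2α = 61.93°
n_0 = (+0.9304, -0.3665)
n_1 = (+0.2471, +0.9690)
n_2 = (-0.6178, +0.7863)
n_3 = (-0.8607, -0.5091)
n_4 = (-0.0317, -0.9995)
n_5 = (+0.2822, -0.9594)
n_6 = (+0.5685, -0.8227)
  (0,1): δ = 82.81°  ·
  (0,2): δ = 30.34°  ✓
  (0,3): δ = 52.10°  ✓
  (0,4): δ = 109.68°  ·
  (0,5): δ = 127.89°  ·
  (0,6): δ = 146.15°  ·
  (1,2): δ = 127.54°  ·
  (1,3): δ = 45.09°  ✓
  (1,4): δ = 12.49°  ✓
  (1,5): δ = 30.70°  ✓
  (1,6): δ = 48.95°  ✓
  (2,3): δ = 97.56°  ·
  (2,4): δ = 39.98°  ✓
  (2,5): δ = 21.77°  ✓
  (2,6): δ = 3.51°  ✓
  (3,4): δ = 122.42°  ·
  (3,5): δ = 104.21°  ·
  (3,6): δ = 85.96°  ·
  (4,5): δ = 161.79°  ·
  (4,6): δ = 143.54°  ·
  (5,6): δ = 161.74°  ·
antipodal pairs: 9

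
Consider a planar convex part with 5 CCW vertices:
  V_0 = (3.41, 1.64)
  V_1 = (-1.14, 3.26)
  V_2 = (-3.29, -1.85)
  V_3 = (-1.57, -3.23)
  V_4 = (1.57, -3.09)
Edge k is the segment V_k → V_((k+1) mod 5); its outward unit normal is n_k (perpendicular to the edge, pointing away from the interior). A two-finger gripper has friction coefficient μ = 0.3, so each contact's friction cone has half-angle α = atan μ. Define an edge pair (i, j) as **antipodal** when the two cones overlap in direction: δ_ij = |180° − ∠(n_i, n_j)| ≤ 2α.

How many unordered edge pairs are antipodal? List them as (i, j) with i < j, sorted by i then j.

count = 3; pairs: (0,2), (0,3), (1,4)

α = atan 0.3 = 16.70°;  2α = 33.40°
n_0 = (+0.3354, +0.9421)
n_1 = (-0.9217, +0.3878)
n_2 = (-0.6258, -0.7800)
n_3 = (+0.0445, -0.9990)
n_4 = (+0.9320, -0.3625)
  (0,1): δ = 93.22°  ·
  (0,2): δ = 19.14°  ✓
  (0,3): δ = 22.15°  ✓
  (0,4): δ = 88.34°  ·
  (1,2): δ = 105.92°  ·
  (1,3): δ = 64.63°  ·
  (1,4): δ = 1.56°  ✓
  (2,3): δ = 138.71°  ·
  (2,4): δ = 72.52°  ·
  (3,4): δ = 113.81°  ·
antipodal pairs: 3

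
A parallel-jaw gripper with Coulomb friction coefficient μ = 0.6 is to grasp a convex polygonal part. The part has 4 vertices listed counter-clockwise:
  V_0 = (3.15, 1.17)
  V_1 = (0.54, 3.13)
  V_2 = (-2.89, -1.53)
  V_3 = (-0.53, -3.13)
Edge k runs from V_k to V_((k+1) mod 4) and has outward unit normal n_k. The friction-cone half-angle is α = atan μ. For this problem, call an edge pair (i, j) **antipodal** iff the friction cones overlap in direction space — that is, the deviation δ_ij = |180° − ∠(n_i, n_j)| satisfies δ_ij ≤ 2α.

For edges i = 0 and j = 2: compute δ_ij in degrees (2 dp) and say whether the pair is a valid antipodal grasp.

α = atan 0.6 = 30.96°;  2α = 61.93°
edge 0: e_0 = (-2.61, +1.96);  n_0 = (+0.6005, +0.7996)
edge 2: e_2 = (+2.36, -1.60);  n_2 = (-0.5612, -0.8277)
∠(n_0, n_2) = 177.23°
δ = |180° − 177.23°| = 2.77°
2.77° ≤ 2α = 61.93°  →  valid

δ = 2.77°, valid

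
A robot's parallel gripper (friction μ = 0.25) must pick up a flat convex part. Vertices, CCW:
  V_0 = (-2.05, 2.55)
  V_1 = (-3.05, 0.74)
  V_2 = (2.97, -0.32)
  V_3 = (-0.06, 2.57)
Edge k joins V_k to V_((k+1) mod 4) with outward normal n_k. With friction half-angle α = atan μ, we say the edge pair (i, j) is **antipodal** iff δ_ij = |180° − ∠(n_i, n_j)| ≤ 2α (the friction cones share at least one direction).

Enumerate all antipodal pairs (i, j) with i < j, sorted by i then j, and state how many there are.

count = 1; pairs: (1,3)

α = atan 0.25 = 14.04°;  2α = 28.07°
n_0 = (-0.8753, +0.4836)
n_1 = (-0.1734, -0.9848)
n_2 = (+0.6902, +0.7236)
n_3 = (-0.0100, +0.9999)
  (0,1): δ = 71.07°  ·
  (0,2): δ = 75.27°  ·
  (0,3): δ = 119.50°  ·
  (1,2): δ = 33.66°  ·
  (1,3): δ = 10.56°  ✓
  (2,3): δ = 135.78°  ·
antipodal pairs: 1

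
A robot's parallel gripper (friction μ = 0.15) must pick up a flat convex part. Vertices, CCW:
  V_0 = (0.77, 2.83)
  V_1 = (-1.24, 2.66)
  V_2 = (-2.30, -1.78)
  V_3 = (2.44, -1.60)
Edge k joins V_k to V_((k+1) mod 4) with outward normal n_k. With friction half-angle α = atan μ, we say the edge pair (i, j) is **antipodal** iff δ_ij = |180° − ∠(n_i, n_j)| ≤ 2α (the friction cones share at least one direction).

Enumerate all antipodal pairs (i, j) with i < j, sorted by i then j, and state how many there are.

α = atan 0.15 = 8.53°;  2α = 17.06°
n_0 = (-0.0843, +0.9964)
n_1 = (-0.9727, +0.2322)
n_2 = (+0.0379, -0.9993)
n_3 = (+0.9357, +0.3527)
  (0,1): δ = 108.26°  ·
  (0,2): δ = 2.66°  ✓
  (0,3): δ = 105.82°  ·
  (1,2): δ = 74.40°  ·
  (1,3): δ = 34.08°  ·
  (2,3): δ = 71.52°  ·
antipodal pairs: 1

count = 1; pairs: (0,2)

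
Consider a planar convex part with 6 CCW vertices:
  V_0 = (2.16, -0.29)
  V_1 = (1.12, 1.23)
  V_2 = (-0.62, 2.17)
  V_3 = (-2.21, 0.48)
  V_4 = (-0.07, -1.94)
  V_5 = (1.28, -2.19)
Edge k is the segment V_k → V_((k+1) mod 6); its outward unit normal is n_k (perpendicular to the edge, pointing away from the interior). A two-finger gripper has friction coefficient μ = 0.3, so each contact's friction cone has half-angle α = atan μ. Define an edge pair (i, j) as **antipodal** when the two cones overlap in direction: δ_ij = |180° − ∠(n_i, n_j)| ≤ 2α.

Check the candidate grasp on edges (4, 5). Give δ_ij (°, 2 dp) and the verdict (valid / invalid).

δ = 104.36°, invalid

α = atan 0.3 = 16.70°;  2α = 33.40°
edge 4: e_4 = (+1.35, -0.25);  n_4 = (-0.1821, -0.9833)
edge 5: e_5 = (+0.88, +1.90);  n_5 = (+0.9074, -0.4203)
∠(n_4, n_5) = 75.64°
δ = |180° − 75.64°| = 104.36°
104.36° > 2α = 33.40°  →  invalid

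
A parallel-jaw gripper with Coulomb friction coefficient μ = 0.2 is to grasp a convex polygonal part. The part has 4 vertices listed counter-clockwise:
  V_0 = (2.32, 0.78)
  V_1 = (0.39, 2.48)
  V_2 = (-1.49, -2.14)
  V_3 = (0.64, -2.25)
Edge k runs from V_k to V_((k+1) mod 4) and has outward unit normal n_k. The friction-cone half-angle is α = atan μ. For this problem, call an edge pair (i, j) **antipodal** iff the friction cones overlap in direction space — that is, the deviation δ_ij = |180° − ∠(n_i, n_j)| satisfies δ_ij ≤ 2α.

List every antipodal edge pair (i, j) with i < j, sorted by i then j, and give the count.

count = 1; pairs: (1,3)

α = atan 0.2 = 11.31°;  2α = 22.62°
n_0 = (+0.6610, +0.7504)
n_1 = (-0.9262, +0.3769)
n_2 = (-0.0516, -0.9987)
n_3 = (+0.8746, -0.4849)
  (0,1): δ = 70.77°  ·
  (0,2): δ = 38.42°  ·
  (0,3): δ = 102.37°  ·
  (1,2): δ = 70.81°  ·
  (1,3): δ = 6.86°  ✓
  (2,3): δ = 116.05°  ·
antipodal pairs: 1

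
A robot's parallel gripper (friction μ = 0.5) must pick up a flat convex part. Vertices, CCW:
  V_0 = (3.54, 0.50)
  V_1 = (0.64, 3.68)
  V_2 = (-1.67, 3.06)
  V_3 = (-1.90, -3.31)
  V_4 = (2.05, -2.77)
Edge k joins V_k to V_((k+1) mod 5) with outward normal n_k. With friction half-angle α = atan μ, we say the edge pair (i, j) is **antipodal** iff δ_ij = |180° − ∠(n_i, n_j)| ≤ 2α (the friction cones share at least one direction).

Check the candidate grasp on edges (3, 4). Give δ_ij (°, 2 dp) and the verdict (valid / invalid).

α = atan 0.5 = 26.57°;  2α = 53.13°
edge 3: e_3 = (+3.95, +0.54);  n_3 = (+0.1354, -0.9908)
edge 4: e_4 = (+1.49, +3.27);  n_4 = (+0.9100, -0.4146)
∠(n_3, n_4) = 57.72°
δ = |180° − 57.72°| = 122.28°
122.28° > 2α = 53.13°  →  invalid

δ = 122.28°, invalid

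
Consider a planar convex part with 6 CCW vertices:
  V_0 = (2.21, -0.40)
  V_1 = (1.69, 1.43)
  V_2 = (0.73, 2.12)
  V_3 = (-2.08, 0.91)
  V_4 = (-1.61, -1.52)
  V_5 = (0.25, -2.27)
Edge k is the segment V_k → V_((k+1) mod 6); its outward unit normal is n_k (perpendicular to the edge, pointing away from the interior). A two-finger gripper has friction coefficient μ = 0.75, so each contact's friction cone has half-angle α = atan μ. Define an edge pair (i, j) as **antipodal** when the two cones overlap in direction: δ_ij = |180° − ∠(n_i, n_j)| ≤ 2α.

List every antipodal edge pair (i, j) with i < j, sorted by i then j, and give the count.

α = atan 0.75 = 36.87°;  2α = 73.74°
n_0 = (+0.9619, +0.2733)
n_1 = (+0.5836, +0.8120)
n_2 = (-0.3955, +0.9185)
n_3 = (-0.9818, -0.1899)
n_4 = (-0.3740, -0.9274)
n_5 = (+0.6903, -0.7235)
  (0,1): δ = 141.57°  ·
  (0,2): δ = 82.57°  ·
  (0,3): δ = 4.92°  ✓
  (0,4): δ = 52.18°  ✓
  (0,5): δ = 117.79°  ·
  (1,2): δ = 121.00°  ·
  (1,3): δ = 43.35°  ✓
  (1,4): δ = 13.75°  ✓
  (1,5): δ = 79.36°  ·
  (2,3): δ = 102.35°  ·
  (2,4): δ = 45.26°  ✓
  (2,5): δ = 20.36°  ✓
  (3,4): δ = 122.91°  ·
  (3,5): δ = 57.29°  ✓
  (4,5): δ = 114.39°  ·
antipodal pairs: 7

count = 7; pairs: (0,3), (0,4), (1,3), (1,4), (2,4), (2,5), (3,5)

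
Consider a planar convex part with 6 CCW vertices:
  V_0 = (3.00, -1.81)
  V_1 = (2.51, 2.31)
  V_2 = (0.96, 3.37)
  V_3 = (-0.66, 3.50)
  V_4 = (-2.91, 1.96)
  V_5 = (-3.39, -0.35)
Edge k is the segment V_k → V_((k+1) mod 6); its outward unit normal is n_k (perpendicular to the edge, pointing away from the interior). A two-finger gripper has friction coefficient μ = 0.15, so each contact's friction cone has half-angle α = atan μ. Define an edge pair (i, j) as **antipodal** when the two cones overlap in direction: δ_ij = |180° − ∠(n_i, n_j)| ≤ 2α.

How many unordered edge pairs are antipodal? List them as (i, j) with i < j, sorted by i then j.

count = 1; pairs: (2,5)

α = atan 0.15 = 8.53°;  2α = 17.06°
n_0 = (+0.9930, +0.1181)
n_1 = (+0.5645, +0.8254)
n_2 = (+0.0800, +0.9968)
n_3 = (-0.5648, +0.8252)
n_4 = (-0.9791, +0.2034)
n_5 = (-0.2227, -0.9749)
  (0,1): δ = 131.15°  ·
  (0,2): δ = 101.37°  ·
  (0,3): δ = 62.39°  ·
  (0,4): δ = 18.52°  ·
  (0,5): δ = 70.35°  ·
  (1,2): δ = 150.22°  ·
  (1,3): δ = 111.24°  ·
  (1,4): δ = 67.37°  ·
  (1,5): δ = 21.50°  ·
  (2,3): δ = 141.02°  ·
  (2,4): δ = 97.15°  ·
  (2,5): δ = 8.28°  ✓
  (3,4): δ = 136.13°  ·
  (3,5): δ = 47.26°  ·
  (4,5): δ = 91.13°  ·
antipodal pairs: 1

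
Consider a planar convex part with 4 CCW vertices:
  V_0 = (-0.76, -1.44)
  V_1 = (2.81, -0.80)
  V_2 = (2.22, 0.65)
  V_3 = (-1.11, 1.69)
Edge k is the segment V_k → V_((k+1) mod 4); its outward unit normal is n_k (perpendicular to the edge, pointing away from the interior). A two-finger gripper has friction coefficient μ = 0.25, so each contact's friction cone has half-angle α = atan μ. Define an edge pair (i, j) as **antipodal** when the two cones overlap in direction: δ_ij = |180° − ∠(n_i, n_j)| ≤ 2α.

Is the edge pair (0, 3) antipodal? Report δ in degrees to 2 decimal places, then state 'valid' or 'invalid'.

α = atan 0.25 = 14.04°;  2α = 28.07°
edge 0: e_0 = (+3.57, +0.64);  n_0 = (+0.1765, -0.9843)
edge 3: e_3 = (+0.35, -3.13);  n_3 = (-0.9938, -0.1111)
∠(n_0, n_3) = 93.78°
δ = |180° − 93.78°| = 86.22°
86.22° > 2α = 28.07°  →  invalid

δ = 86.22°, invalid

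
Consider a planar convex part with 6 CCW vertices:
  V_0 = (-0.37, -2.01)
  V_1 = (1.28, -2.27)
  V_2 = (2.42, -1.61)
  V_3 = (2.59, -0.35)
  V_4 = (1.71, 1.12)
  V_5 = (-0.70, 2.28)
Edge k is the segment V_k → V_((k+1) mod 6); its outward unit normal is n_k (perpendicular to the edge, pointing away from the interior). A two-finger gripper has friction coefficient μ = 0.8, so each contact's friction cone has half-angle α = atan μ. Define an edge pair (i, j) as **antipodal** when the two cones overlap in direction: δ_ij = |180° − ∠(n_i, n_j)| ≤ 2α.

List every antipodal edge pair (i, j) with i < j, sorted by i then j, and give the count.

α = atan 0.8 = 38.66°;  2α = 77.32°
n_0 = (-0.1557, -0.9878)
n_1 = (+0.5010, -0.8654)
n_2 = (+0.9910, -0.1337)
n_3 = (+0.8580, +0.5136)
n_4 = (+0.4337, +0.9011)
n_5 = (-0.9971, -0.0767)
  (0,1): δ = 140.98°  ·
  (0,2): δ = 88.73°  ·
  (0,3): δ = 50.14°  ✓
  (0,4): δ = 16.75°  ✓
  (0,5): δ = 103.35°  ·
  (1,2): δ = 127.75°  ·
  (1,3): δ = 89.16°  ·
  (1,4): δ = 55.77°  ✓
  (1,5): δ = 64.33°  ✓
  (2,3): δ = 141.41°  ·
  (2,4): δ = 108.02°  ·
  (2,5): δ = 12.08°  ✓
  (3,4): δ = 146.61°  ·
  (3,5): δ = 26.51°  ✓
  (4,5): δ = 59.90°  ✓
antipodal pairs: 7

count = 7; pairs: (0,3), (0,4), (1,4), (1,5), (2,5), (3,5), (4,5)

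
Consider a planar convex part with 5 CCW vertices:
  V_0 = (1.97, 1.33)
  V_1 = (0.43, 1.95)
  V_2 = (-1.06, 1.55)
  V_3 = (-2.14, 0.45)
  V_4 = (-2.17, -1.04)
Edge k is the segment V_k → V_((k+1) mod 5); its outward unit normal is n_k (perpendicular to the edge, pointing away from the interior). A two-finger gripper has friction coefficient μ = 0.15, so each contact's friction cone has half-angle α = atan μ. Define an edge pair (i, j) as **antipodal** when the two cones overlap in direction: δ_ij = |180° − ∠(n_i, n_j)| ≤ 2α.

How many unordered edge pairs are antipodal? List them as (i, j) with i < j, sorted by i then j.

α = atan 0.15 = 8.53°;  2α = 17.06°
n_0 = (+0.3735, +0.9276)
n_1 = (-0.2593, +0.9658)
n_2 = (-0.7136, +0.7006)
n_3 = (-0.9998, +0.0201)
n_4 = (+0.4968, -0.8679)
  (0,1): δ = 143.04°  ·
  (0,2): δ = 112.54°  ·
  (0,3): δ = 69.22°  ·
  (0,4): δ = 51.72°  ·
  (1,2): δ = 149.50°  ·
  (1,3): δ = 106.18°  ·
  (1,4): δ = 14.76°  ✓
  (2,3): δ = 136.68°  ·
  (2,4): δ = 15.74°  ✓
  (3,4): δ = 59.06°  ·
antipodal pairs: 2

count = 2; pairs: (1,4), (2,4)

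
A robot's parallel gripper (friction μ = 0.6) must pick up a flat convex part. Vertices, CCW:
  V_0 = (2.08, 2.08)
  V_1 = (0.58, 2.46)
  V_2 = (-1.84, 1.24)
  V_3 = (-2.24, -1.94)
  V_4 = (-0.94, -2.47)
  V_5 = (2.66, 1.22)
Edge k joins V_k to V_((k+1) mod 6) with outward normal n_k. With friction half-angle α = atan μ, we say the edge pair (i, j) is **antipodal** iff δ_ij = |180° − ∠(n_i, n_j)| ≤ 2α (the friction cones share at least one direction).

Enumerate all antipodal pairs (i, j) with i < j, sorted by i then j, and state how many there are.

count = 7; pairs: (0,3), (0,4), (1,3), (1,4), (2,4), (2,5), (3,5)

α = atan 0.6 = 30.96°;  2α = 61.93°
n_0 = (+0.2456, +0.9694)
n_1 = (-0.4502, +0.8929)
n_2 = (-0.9922, +0.1248)
n_3 = (-0.3775, -0.9260)
n_4 = (+0.7158, -0.6983)
n_5 = (+0.8291, +0.5591)
  (0,1): δ = 139.03°  ·
  (0,2): δ = 82.95°  ·
  (0,3): δ = 7.96°  ✓
  (0,4): δ = 59.92°  ✓
  (0,5): δ = 138.21°  ·
  (1,2): δ = 123.92°  ·
  (1,3): δ = 48.93°  ✓
  (1,4): δ = 18.95°  ✓
  (1,5): δ = 97.24°  ·
  (2,3): δ = 105.01°  ·
  (2,4): δ = 37.12°  ✓
  (2,5): δ = 41.17°  ✓
  (3,4): δ = 112.11°  ·
  (3,5): δ = 33.82°  ✓
  (4,5): δ = 101.71°  ·
antipodal pairs: 7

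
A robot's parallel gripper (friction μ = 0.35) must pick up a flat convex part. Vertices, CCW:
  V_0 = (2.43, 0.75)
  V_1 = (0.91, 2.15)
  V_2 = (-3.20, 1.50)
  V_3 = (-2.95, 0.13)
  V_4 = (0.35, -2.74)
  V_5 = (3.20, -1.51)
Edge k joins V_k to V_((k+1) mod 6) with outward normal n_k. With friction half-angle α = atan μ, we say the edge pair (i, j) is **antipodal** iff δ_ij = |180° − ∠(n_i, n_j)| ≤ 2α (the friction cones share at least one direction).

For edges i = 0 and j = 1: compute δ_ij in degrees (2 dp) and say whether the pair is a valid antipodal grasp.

δ = 128.37°, invalid

α = atan 0.35 = 19.29°;  2α = 38.58°
edge 0: e_0 = (-1.52, +1.40);  n_0 = (+0.6775, +0.7355)
edge 1: e_1 = (-4.11, -0.65);  n_1 = (-0.1562, +0.9877)
∠(n_0, n_1) = 51.63°
δ = |180° − 51.63°| = 128.37°
128.37° > 2α = 38.58°  →  invalid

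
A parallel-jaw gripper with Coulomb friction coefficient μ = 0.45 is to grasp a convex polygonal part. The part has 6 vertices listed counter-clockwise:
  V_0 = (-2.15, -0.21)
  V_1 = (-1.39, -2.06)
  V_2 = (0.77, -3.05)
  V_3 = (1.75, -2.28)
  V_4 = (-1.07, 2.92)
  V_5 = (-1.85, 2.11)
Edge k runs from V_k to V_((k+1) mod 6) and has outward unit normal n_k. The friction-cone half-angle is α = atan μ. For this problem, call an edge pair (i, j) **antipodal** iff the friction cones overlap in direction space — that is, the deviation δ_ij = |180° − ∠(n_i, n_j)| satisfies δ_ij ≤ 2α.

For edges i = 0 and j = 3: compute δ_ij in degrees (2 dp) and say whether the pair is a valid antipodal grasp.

α = atan 0.45 = 24.23°;  2α = 48.46°
edge 0: e_0 = (+0.76, -1.85);  n_0 = (-0.9250, -0.3800)
edge 3: e_3 = (-2.82, +5.20);  n_3 = (+0.8791, +0.4767)
∠(n_0, n_3) = 173.86°
δ = |180° − 173.86°| = 6.14°
6.14° ≤ 2α = 48.46°  →  valid

δ = 6.14°, valid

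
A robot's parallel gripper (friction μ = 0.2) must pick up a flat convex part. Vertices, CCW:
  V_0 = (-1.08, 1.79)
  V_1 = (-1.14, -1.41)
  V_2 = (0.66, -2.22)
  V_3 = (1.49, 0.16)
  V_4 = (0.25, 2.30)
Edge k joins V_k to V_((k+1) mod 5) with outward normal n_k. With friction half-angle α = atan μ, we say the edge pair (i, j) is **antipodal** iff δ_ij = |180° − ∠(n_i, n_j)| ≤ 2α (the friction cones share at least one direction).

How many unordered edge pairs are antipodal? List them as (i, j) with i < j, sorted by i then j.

count = 1; pairs: (0,2)

α = atan 0.2 = 11.31°;  2α = 22.62°
n_0 = (-0.9998, +0.0187)
n_1 = (-0.4104, -0.9119)
n_2 = (+0.9442, -0.3293)
n_3 = (+0.8652, +0.5014)
n_4 = (-0.3580, +0.9337)
  (0,1): δ = 113.15°  ·
  (0,2): δ = 18.15°  ✓
  (0,3): δ = 31.16°  ·
  (0,4): δ = 112.05°  ·
  (1,2): δ = 85.00°  ·
  (1,3): δ = 35.68°  ·
  (1,4): δ = 45.21°  ·
  (2,3): δ = 130.68°  ·
  (2,4): δ = 49.79°  ·
  (3,4): δ = 99.11°  ·
antipodal pairs: 1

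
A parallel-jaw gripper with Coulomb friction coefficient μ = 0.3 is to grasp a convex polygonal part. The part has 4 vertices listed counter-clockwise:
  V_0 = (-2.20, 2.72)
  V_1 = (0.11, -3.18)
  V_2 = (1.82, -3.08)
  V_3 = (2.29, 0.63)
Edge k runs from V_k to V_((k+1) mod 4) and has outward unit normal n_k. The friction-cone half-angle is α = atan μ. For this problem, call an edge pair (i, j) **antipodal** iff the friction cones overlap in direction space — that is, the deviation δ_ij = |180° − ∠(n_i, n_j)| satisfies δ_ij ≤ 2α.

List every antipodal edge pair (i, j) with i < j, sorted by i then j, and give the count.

α = atan 0.3 = 16.70°;  2α = 33.40°
n_0 = (-0.9312, -0.3646)
n_1 = (+0.0584, -0.9983)
n_2 = (+0.9921, -0.1257)
n_3 = (+0.4220, +0.9066)
  (0,1): δ = 108.03°  ·
  (0,2): δ = 28.60°  ✓
  (0,3): δ = 43.66°  ·
  (1,2): δ = 100.57°  ·
  (1,3): δ = 28.31°  ✓
  (2,3): δ = 107.74°  ·
antipodal pairs: 2

count = 2; pairs: (0,2), (1,3)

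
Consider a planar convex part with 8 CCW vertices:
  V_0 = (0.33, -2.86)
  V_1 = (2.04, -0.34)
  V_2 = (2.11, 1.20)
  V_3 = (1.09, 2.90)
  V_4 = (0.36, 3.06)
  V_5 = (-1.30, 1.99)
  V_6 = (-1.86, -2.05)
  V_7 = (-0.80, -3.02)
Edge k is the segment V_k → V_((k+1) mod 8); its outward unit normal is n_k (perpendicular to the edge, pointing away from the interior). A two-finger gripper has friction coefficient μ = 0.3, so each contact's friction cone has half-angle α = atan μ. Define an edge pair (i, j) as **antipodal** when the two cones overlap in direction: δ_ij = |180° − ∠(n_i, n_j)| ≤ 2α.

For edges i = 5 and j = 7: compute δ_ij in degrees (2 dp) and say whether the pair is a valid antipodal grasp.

δ = 74.05°, invalid

α = atan 0.3 = 16.70°;  2α = 33.40°
edge 5: e_5 = (-0.56, -4.04);  n_5 = (-0.9905, +0.1373)
edge 7: e_7 = (+1.13, +0.16);  n_7 = (+0.1402, -0.9901)
∠(n_5, n_7) = 105.95°
δ = |180° − 105.95°| = 74.05°
74.05° > 2α = 33.40°  →  invalid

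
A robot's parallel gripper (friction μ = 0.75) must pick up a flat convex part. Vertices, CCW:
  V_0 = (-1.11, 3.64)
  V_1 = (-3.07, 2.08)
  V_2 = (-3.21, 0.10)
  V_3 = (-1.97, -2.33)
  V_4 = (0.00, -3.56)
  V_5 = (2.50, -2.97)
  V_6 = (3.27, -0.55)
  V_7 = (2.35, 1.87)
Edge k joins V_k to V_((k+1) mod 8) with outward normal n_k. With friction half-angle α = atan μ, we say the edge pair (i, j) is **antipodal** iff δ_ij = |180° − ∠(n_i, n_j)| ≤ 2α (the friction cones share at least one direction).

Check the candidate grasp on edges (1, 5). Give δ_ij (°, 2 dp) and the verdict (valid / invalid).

δ = 13.61°, valid

α = atan 0.75 = 36.87°;  2α = 73.74°
edge 1: e_1 = (-0.14, -1.98);  n_1 = (-0.9975, +0.0705)
edge 5: e_5 = (+0.77, +2.42);  n_5 = (+0.9529, -0.3032)
∠(n_1, n_5) = 166.39°
δ = |180° − 166.39°| = 13.61°
13.61° ≤ 2α = 73.74°  →  valid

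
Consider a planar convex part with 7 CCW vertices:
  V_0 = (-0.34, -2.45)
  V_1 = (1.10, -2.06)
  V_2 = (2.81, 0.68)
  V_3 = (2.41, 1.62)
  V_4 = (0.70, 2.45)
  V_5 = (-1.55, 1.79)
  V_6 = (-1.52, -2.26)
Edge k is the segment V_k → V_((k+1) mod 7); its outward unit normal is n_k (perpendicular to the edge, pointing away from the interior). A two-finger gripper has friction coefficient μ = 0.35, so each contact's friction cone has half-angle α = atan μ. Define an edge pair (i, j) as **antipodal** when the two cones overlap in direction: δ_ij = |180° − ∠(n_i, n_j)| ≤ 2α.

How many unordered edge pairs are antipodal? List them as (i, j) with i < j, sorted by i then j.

count = 5; pairs: (0,4), (1,5), (2,5), (3,6), (4,6)

α = atan 0.35 = 19.29°;  2α = 38.58°
n_0 = (+0.2614, -0.9652)
n_1 = (+0.8483, -0.5294)
n_2 = (+0.9202, +0.3916)
n_3 = (+0.4367, +0.8996)
n_4 = (-0.2815, +0.9596)
n_5 = (-1.0000, -0.0074)
n_6 = (-0.1590, -0.9873)
  (0,1): δ = 137.12°  ·
  (0,2): δ = 82.10°  ·
  (0,3): δ = 41.05°  ·
  (0,4): δ = 1.19°  ✓
  (0,5): δ = 75.27°  ·
  (0,6): δ = 155.70°  ·
  (1,2): δ = 124.98°  ·
  (1,3): δ = 83.92°  ·
  (1,4): δ = 41.68°  ·
  (1,5): δ = 32.39°  ✓
  (1,6): δ = 112.82°  ·
  (2,3): δ = 138.94°  ·
  (2,4): δ = 96.70°  ·
  (2,5): δ = 22.63°  ✓
  (2,6): δ = 57.80°  ·
  (3,4): δ = 137.76°  ·
  (3,5): δ = 63.68°  ·
  (3,6): δ = 16.74°  ✓
  (4,5): δ = 105.92°  ·
  (4,6): δ = 25.50°  ✓
  (5,6): δ = 99.57°  ·
antipodal pairs: 5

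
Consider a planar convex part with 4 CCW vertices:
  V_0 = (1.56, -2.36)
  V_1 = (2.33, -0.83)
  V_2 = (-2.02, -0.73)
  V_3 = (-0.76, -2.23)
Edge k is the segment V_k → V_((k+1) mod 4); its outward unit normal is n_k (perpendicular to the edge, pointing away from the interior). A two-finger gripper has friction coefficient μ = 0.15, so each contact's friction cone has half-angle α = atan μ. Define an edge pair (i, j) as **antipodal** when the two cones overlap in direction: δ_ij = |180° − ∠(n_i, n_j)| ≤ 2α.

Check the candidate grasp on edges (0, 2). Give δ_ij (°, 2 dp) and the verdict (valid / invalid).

α = atan 0.15 = 8.53°;  2α = 17.06°
edge 0: e_0 = (+0.77, +1.53);  n_0 = (+0.8933, -0.4495)
edge 2: e_2 = (+1.26, -1.50);  n_2 = (-0.7657, -0.6432)
∠(n_0, n_2) = 113.26°
δ = |180° − 113.26°| = 66.74°
66.74° > 2α = 17.06°  →  invalid

δ = 66.74°, invalid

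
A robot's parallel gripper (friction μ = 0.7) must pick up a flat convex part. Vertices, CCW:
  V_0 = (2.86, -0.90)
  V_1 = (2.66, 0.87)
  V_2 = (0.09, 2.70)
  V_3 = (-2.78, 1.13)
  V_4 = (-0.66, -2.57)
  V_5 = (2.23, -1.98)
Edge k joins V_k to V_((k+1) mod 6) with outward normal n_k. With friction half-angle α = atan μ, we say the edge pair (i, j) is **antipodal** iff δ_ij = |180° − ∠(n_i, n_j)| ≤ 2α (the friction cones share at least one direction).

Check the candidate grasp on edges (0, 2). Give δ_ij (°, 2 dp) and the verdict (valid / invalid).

δ = 67.77°, valid

α = atan 0.7 = 34.99°;  2α = 69.98°
edge 0: e_0 = (-0.20, +1.77);  n_0 = (+0.9937, +0.1123)
edge 2: e_2 = (-2.87, -1.57);  n_2 = (-0.4799, +0.8773)
∠(n_0, n_2) = 112.23°
δ = |180° − 112.23°| = 67.77°
67.77° ≤ 2α = 69.98°  →  valid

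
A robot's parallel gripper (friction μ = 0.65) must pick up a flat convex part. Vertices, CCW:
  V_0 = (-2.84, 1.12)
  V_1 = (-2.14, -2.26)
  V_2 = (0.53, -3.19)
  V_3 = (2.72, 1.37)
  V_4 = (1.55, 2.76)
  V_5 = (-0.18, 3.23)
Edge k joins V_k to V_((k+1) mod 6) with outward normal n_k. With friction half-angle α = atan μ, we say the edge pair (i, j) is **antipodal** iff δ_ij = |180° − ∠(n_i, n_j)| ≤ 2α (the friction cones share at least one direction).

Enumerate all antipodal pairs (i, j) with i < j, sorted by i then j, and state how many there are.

count = 7; pairs: (0,2), (0,3), (0,4), (1,3), (1,4), (1,5), (2,5)

α = atan 0.65 = 33.02°;  2α = 66.05°
n_0 = (-0.9792, -0.2028)
n_1 = (-0.3289, -0.9444)
n_2 = (+0.9014, -0.4329)
n_3 = (+0.7651, +0.6440)
n_4 = (+0.2622, +0.9650)
n_5 = (-0.6215, +0.7834)
  (0,1): δ = 120.90°  ·
  (0,2): δ = 37.35°  ✓
  (0,3): δ = 28.39°  ✓
  (0,4): δ = 63.10°  ✓
  (0,5): δ = 116.72°  ·
  (1,2): δ = 96.45°  ·
  (1,3): δ = 30.71°  ✓
  (1,4): δ = 4.00°  ✓
  (1,5): δ = 57.63°  ✓
  (2,3): δ = 114.26°  ·
  (2,4): δ = 79.55°  ·
  (2,5): δ = 25.92°  ✓
  (3,4): δ = 145.29°  ·
  (3,5): δ = 91.67°  ·
  (4,5): δ = 126.38°  ·
antipodal pairs: 7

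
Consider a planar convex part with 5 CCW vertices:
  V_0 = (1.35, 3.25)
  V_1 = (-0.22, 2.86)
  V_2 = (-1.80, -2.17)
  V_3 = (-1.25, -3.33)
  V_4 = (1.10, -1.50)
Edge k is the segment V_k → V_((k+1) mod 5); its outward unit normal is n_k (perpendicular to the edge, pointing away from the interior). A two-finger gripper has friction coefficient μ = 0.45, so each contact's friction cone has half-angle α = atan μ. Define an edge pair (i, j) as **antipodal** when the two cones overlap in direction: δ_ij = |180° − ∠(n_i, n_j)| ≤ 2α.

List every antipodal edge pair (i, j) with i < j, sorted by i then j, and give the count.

count = 4; pairs: (0,3), (1,3), (1,4), (2,4)

α = atan 0.45 = 24.23°;  2α = 48.46°
n_0 = (-0.2411, +0.9705)
n_1 = (-0.9540, +0.2997)
n_2 = (-0.9036, -0.4284)
n_3 = (+0.6144, -0.7890)
n_4 = (+0.9986, -0.0526)
  (0,1): δ = 121.39°  ·
  (0,2): δ = 78.58°  ·
  (0,3): δ = 23.96°  ✓
  (0,4): δ = 73.04°  ·
  (1,2): δ = 137.19°  ·
  (1,3): δ = 34.65°  ✓
  (1,4): δ = 14.43°  ✓
  (2,3): δ = 77.46°  ·
  (2,4): δ = 28.38°  ✓
  (3,4): δ = 130.92°  ·
antipodal pairs: 4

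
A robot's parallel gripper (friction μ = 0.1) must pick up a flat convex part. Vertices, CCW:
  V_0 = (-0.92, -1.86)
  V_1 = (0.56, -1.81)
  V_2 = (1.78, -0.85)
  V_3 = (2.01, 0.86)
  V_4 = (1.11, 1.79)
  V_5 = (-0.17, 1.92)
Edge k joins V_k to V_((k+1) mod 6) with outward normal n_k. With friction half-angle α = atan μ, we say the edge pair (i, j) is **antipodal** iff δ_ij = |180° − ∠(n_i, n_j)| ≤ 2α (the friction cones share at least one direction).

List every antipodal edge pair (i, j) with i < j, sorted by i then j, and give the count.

count = 2; pairs: (0,4), (2,5)

α = atan 0.1 = 5.71°;  2α = 11.42°
n_0 = (+0.0338, -0.9994)
n_1 = (+0.6184, -0.7859)
n_2 = (+0.9911, -0.1333)
n_3 = (+0.7186, +0.6954)
n_4 = (+0.1010, +0.9949)
n_5 = (-0.9809, +0.1946)
  (0,1): δ = 143.74°  ·
  (0,2): δ = 99.60°  ·
  (0,3): δ = 47.87°  ·
  (0,4): δ = 7.73°  ✓
  (0,5): δ = 76.84°  ·
  (1,2): δ = 135.86°  ·
  (1,3): δ = 84.14°  ·
  (1,4): δ = 44.00°  ·
  (1,5): δ = 40.58°  ·
  (2,3): δ = 128.28°  ·
  (2,4): δ = 88.14°  ·
  (2,5): δ = 3.56°  ✓
  (3,4): δ = 139.86°  ·
  (3,5): δ = 55.28°  ·
  (4,5): δ = 95.42°  ·
antipodal pairs: 2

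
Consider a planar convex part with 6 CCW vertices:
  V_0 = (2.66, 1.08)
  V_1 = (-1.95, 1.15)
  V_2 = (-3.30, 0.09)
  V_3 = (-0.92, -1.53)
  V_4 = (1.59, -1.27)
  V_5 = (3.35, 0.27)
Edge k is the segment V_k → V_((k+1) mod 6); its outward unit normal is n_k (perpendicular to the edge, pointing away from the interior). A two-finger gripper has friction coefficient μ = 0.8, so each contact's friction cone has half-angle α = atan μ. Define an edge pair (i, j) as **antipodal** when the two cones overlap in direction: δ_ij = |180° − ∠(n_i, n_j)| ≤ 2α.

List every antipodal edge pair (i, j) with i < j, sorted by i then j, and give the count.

α = atan 0.8 = 38.66°;  2α = 77.32°
n_0 = (+0.0152, +0.9999)
n_1 = (-0.6176, +0.7865)
n_2 = (-0.5627, -0.8267)
n_3 = (+0.1030, -0.9947)
n_4 = (+0.6585, -0.7526)
n_5 = (+0.7612, +0.6485)
  (0,1): δ = 140.99°  ·
  (0,2): δ = 33.37°  ✓
  (0,3): δ = 6.78°  ✓
  (0,4): δ = 42.06°  ✓
  (0,5): δ = 131.30°  ·
  (1,2): δ = 72.38°  ✓
  (1,3): δ = 32.22°  ✓
  (1,4): δ = 3.05°  ✓
  (1,5): δ = 92.29°  ·
  (2,3): δ = 139.84°  ·
  (2,4): δ = 104.57°  ·
  (2,5): δ = 15.33°  ✓
  (3,4): δ = 144.73°  ·
  (3,5): δ = 55.49°  ✓
  (4,5): δ = 90.76°  ·
antipodal pairs: 8

count = 8; pairs: (0,2), (0,3), (0,4), (1,2), (1,3), (1,4), (2,5), (3,5)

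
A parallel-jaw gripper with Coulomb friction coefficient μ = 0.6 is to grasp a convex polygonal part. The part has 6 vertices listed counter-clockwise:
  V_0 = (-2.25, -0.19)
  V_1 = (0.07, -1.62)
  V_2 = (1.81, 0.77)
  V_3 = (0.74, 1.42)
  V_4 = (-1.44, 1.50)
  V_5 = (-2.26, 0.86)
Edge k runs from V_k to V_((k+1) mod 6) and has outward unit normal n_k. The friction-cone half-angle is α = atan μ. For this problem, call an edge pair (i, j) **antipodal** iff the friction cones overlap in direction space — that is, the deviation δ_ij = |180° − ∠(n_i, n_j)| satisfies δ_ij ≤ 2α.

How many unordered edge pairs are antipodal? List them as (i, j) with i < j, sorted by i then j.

count = 6; pairs: (0,2), (0,3), (1,3), (1,4), (1,5), (2,5)

α = atan 0.6 = 30.96°;  2α = 61.93°
n_0 = (-0.5247, -0.8513)
n_1 = (+0.8084, -0.5886)
n_2 = (+0.5192, +0.8547)
n_3 = (+0.0367, +0.9993)
n_4 = (-0.6153, +0.7883)
n_5 = (-1.0000, -0.0095)
  (0,1): δ = 94.41°  ·
  (0,2): δ = 0.37°  ✓
  (0,3): δ = 29.55°  ✓
  (0,4): δ = 69.62°  ·
  (0,5): δ = 122.19°  ·
  (1,2): δ = 85.22°  ·
  (1,3): δ = 56.05°  ✓
  (1,4): δ = 15.97°  ✓
  (1,5): δ = 36.60°  ✓
  (2,3): δ = 150.82°  ·
  (2,4): δ = 110.75°  ·
  (2,5): δ = 58.18°  ✓
  (3,4): δ = 139.93°  ·
  (3,5): δ = 87.35°  ·
  (4,5): δ = 127.43°  ·
antipodal pairs: 6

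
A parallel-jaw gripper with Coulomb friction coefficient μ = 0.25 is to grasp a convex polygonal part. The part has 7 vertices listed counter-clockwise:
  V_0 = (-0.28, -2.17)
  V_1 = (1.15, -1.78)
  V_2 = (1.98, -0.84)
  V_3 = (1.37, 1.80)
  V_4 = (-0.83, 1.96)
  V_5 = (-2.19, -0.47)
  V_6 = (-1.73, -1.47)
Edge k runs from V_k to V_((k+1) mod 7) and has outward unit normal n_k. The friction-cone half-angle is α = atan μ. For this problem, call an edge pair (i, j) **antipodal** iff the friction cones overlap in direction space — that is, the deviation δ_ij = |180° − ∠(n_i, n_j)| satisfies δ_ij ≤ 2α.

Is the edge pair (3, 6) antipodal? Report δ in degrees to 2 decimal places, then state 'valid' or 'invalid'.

α = atan 0.25 = 14.04°;  2α = 28.07°
edge 3: e_3 = (-2.20, +0.16);  n_3 = (+0.0725, +0.9974)
edge 6: e_6 = (+1.45, -0.70);  n_6 = (-0.4347, -0.9006)
∠(n_3, n_6) = 158.39°
δ = |180° − 158.39°| = 21.61°
21.61° ≤ 2α = 28.07°  →  valid

δ = 21.61°, valid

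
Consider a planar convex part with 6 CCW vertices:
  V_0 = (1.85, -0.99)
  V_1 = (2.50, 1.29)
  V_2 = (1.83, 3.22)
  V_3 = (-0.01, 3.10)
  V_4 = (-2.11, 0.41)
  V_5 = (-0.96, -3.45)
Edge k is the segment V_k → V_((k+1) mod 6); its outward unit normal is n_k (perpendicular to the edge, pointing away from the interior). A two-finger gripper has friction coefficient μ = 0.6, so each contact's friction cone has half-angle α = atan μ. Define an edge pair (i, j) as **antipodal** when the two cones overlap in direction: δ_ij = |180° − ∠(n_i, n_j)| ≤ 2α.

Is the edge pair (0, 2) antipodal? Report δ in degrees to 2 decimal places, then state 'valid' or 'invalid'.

α = atan 0.6 = 30.96°;  2α = 61.93°
edge 0: e_0 = (+0.65, +2.28);  n_0 = (+0.9617, -0.2742)
edge 2: e_2 = (-1.84, -0.12);  n_2 = (-0.0651, +0.9979)
∠(n_0, n_2) = 109.64°
δ = |180° − 109.64°| = 70.36°
70.36° > 2α = 61.93°  →  invalid

δ = 70.36°, invalid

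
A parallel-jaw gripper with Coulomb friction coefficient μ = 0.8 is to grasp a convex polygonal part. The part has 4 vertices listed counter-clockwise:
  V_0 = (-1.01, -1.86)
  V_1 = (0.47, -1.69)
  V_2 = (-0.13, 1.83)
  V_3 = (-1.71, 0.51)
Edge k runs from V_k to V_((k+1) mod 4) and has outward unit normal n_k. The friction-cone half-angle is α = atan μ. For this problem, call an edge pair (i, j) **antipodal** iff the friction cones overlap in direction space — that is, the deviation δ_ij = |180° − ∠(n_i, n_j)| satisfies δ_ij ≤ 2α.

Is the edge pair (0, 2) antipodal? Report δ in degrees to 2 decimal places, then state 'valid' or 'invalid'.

α = atan 0.8 = 38.66°;  2α = 77.32°
edge 0: e_0 = (+1.48, +0.17);  n_0 = (+0.1141, -0.9935)
edge 2: e_2 = (-1.58, -1.32);  n_2 = (-0.6411, +0.7674)
∠(n_0, n_2) = 146.68°
δ = |180° − 146.68°| = 33.32°
33.32° ≤ 2α = 77.32°  →  valid

δ = 33.32°, valid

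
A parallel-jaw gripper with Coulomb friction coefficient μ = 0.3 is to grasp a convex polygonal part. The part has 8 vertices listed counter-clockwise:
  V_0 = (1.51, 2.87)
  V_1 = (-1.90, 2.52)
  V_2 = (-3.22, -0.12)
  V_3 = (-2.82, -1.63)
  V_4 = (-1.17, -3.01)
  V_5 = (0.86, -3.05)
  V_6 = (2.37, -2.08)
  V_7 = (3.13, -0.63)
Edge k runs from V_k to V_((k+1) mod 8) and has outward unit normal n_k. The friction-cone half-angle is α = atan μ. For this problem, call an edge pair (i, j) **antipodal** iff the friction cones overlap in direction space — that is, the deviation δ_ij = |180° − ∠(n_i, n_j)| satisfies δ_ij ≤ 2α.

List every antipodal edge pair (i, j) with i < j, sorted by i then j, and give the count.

α = atan 0.3 = 16.70°;  2α = 33.40°
n_0 = (-0.1021, +0.9948)
n_1 = (-0.8944, +0.4472)
n_2 = (-0.9667, -0.2561)
n_3 = (-0.6416, -0.7671)
n_4 = (-0.0197, -0.9998)
n_5 = (+0.5405, -0.8414)
n_6 = (+0.8857, -0.4642)
n_7 = (+0.9075, +0.4200)
  (0,1): δ = 122.43°  ·
  (0,2): δ = 81.02°  ·
  (0,3): δ = 45.77°  ·
  (0,4): δ = 6.99°  ✓
  (0,5): δ = 26.86°  ✓
  (0,6): δ = 56.48°  ·
  (0,7): δ = 108.98°  ·
  (1,2): δ = 138.60°  ·
  (1,3): δ = 103.34°  ·
  (1,4): δ = 64.56°  ·
  (1,5): δ = 30.72°  ✓
  (1,6): δ = 1.10°  ✓
  (1,7): δ = 51.40°  ·
  (2,3): δ = 144.74°  ·
  (2,4): δ = 105.97°  ·
  (2,5): δ = 72.12°  ·
  (2,6): δ = 42.50°  ·
  (2,7): δ = 10.00°  ✓
  (3,4): δ = 141.22°  ·
  (3,5): δ = 107.38°  ·
  (3,6): δ = 77.75°  ·
  (3,7): δ = 25.25°  ✓
  (4,5): δ = 146.16°  ·
  (4,6): δ = 116.53°  ·
  (4,7): δ = 64.03°  ·
  (5,6): δ = 150.38°  ·
  (5,7): δ = 97.88°  ·
  (6,7): δ = 127.50°  ·
antipodal pairs: 6

count = 6; pairs: (0,4), (0,5), (1,5), (1,6), (2,7), (3,7)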